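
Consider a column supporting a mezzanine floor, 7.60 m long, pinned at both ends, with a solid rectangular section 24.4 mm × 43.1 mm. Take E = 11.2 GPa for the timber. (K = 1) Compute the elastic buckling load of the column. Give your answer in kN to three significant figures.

P_cr ≈ 0.0999 kN

Buckling occurs about the weak axis: I_min = h·b³/12 with b = 24.4 mm (the shorter side).
I_min = 43.1×24.4³/12 = 5.218×10^4 mm⁴
I = 5.218×10^4 mm⁴ = 5.218×10^-8 m⁴
Effective length L_e = K·L = 1 × 7.60 = 7.600 m
P_cr = π²EI / L_e² = π² × 11.2×10⁹ × 5.218×10^-8 / 7.600² = 99.85 N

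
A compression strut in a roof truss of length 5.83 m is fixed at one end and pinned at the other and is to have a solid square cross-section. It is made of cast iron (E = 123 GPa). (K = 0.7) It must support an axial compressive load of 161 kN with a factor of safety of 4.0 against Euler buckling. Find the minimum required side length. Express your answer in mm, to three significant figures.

Required P_cr = n·P = 4.0 × 161 = 644.0 kN
L_e = K·L = 0.7 × 5.83 = 4.081 m
Required I = P_cr·L_e²/(π²E) = 6.440×10^5 × 4.081² / (π² × 1.23×10^11) = 8.835×10^-6 m⁴
I_req = 8.835×10^6 mm⁴
Solid square: I = a⁴/12  ⇒  a = (12I)^(1/4) = (12×8.835×10^6)^(1/4) = 101 mm

a ≈ 101 mm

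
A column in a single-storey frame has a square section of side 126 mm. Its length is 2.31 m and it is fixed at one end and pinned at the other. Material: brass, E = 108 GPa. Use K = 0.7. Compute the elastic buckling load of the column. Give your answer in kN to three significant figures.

I = a⁴/12 = 126⁴/12 = 2.100×10^7 mm⁴
I = 2.100×10^7 mm⁴ = 2.100×10^-5 m⁴
Effective length L_e = K·L = 0.7 × 2.31 = 1.617 m
P_cr = π²EI / L_e² = π² × 108×10⁹ × 2.100×10^-5 / 1.617² = 8.563×10^6 N

P_cr ≈ 8560 kN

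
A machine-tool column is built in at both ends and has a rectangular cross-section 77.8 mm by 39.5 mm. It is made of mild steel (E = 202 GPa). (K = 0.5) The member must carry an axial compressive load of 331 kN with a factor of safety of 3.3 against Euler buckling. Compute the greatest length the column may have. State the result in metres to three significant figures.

L_max ≈ 1.71 m

Buckling occurs about the weak axis: I_min = h·b³/12 with b = 39.5 mm (the shorter side).
I_min = 77.8×39.5³/12 = 3.996×10^5 mm⁴
I = 3.996×10^-7 m⁴
Required critical load P_cr = n·P = 3.3 × 331 = 1092 kN = 1.092×10^6 N
From P_cr = π²EI/(K·L)²:  L = (1/K)·√(π²EI/P_cr) = (1/0.5)·√(π²×2.02×10^11×3.996×10^-7/1.092×10^6)
L = 1.71 m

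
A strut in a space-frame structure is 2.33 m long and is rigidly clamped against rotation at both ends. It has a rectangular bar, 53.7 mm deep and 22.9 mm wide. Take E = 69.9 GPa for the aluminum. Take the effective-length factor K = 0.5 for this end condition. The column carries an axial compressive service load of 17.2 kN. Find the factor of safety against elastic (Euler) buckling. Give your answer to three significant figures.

Buckling occurs about the weak axis: I_min = h·b³/12 with b = 22.9 mm (the shorter side).
I_min = 53.7×22.9³/12 = 5.374×10^4 mm⁴
I = 5.374×10^4 mm⁴ = 5.374×10^-8 m⁴
Effective length L_e = K·L = 0.5 × 2.33 = 1.165 m
P_cr = π²EI / L_e² = π² × 69.9×10⁹ × 5.374×10^-8 / 1.165² = 2.732×10^4 N
Factor of safety n = P_cr / P = 27.316 / 17.2 = 1.59

n ≈ 1.59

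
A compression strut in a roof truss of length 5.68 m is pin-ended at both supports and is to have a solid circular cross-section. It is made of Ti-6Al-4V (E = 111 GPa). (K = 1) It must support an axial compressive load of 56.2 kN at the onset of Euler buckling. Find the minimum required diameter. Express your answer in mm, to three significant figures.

d ≈ 76.2 mm

L_e = K·L = 1 × 5.68 = 5.680 m
Required I = P_cr·L_e²/(π²E) = 5.620×10^4 × 5.680² / (π² × 1.11×10^11) = 1.655×10^-6 m⁴
I_req = 1.655×10^6 mm⁴
Solid circle: I = πd⁴/64  ⇒  d = (64I/π)^(1/4) = (64×1.655×10^6/π)^(1/4) = 76.2 mm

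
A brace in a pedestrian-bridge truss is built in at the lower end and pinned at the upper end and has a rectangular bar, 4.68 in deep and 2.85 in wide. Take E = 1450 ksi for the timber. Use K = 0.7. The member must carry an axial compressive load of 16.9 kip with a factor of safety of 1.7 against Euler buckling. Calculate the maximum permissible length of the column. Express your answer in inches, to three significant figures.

L_max ≈ 95.8 in

Buckling occurs about the weak axis: I_min = h·b³/12 with b = 2.85 in (the shorter side).
I_min = 4.68×2.85³/12 = 9.028 in⁴
Required critical load P_cr = n·P = 1.7 × 16.9 = 28.73 kip = 2.873×10^4 lb
From P_cr = π²EI/(K·L)²:  L = (1/K)·√(π²EI/P_cr) = (1/0.7)·√(π²×1.45×10^6×9.028/2.873×10^4)
L = 95.8 in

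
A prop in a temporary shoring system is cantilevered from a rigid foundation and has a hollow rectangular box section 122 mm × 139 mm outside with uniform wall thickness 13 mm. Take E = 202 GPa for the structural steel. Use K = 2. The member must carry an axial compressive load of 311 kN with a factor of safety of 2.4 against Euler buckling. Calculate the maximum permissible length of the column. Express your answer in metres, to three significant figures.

L_max ≈ 2.91 m

Inner dimensions: h_i = 139 − 2×13 = 113.0 mm, b_i = 122 − 2×13 = 96.00 mm
Weak-axis I_min = (h_o·b_o³ − h_i·b_i³)/12 with b_o = 122, b_i = 96.00 mm (shorter outer/inner sides).
I_min = (139×122³ − 113.0×96.00³)/12 = 1.270×10^7 mm⁴
I = 1.270×10^-5 m⁴
Required critical load P_cr = n·P = 2.4 × 311 = 746.4 kN = 7.464×10^5 N
From P_cr = π²EI/(K·L)²:  L = (1/K)·√(π²EI/P_cr) = (1/2)·√(π²×2.02×10^11×1.270×10^-5/7.464×10^5)
L = 2.91 m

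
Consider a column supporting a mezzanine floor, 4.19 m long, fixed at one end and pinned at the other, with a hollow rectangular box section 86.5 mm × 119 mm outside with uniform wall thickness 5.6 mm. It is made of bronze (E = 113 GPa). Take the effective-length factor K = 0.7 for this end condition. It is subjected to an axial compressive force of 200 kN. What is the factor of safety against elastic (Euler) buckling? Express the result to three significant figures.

Inner dimensions: h_i = 119 − 2×5.6 = 107.8 mm, b_i = 86.5 − 2×5.6 = 75.30 mm
Weak-axis I_min = (h_o·b_o³ − h_i·b_i³)/12 with b_o = 86.5, b_i = 75.30 mm (shorter outer/inner sides).
I_min = (119×86.5³ − 107.8×75.30³)/12 = 2.583×10^6 mm⁴
I = 2.583×10^6 mm⁴ = 2.583×10^-6 m⁴
Effective length L_e = K·L = 0.7 × 4.19 = 2.933 m
P_cr = π²EI / L_e² = π² × 113×10⁹ × 2.583×10^-6 / 2.933² = 3.348×10^5 N
Factor of safety n = P_cr / P = 334.83 / 200 = 1.67

n ≈ 1.67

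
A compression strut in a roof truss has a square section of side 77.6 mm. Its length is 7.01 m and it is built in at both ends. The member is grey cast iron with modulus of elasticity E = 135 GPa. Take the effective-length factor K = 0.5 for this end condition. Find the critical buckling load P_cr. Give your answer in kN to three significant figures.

I = a⁴/12 = 77.6⁴/12 = 3.022×10^6 mm⁴
I = 3.022×10^6 mm⁴ = 3.022×10^-6 m⁴
Effective length L_e = K·L = 0.5 × 7.01 = 3.505 m
P_cr = π²EI / L_e² = π² × 135×10⁹ × 3.022×10^-6 / 3.505² = 3.277×10^5 N

P_cr ≈ 328 kN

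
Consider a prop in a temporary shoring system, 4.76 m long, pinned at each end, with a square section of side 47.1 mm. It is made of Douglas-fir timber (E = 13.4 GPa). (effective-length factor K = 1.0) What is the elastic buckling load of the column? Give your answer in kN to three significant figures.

P_cr ≈ 2.39 kN

I = a⁴/12 = 47.1⁴/12 = 4.101×10^5 mm⁴
I = 4.101×10^5 mm⁴ = 4.101×10^-7 m⁴
Effective length L_e = K·L = 1 × 4.76 = 4.760 m
P_cr = π²EI / L_e² = π² × 13.4×10⁹ × 4.101×10^-7 / 4.760² = 2.394×10^3 N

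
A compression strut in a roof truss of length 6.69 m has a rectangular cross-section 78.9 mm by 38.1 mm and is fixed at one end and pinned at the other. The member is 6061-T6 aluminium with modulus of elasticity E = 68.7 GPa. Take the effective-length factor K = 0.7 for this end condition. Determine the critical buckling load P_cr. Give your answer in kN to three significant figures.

Buckling occurs about the weak axis: I_min = h·b³/12 with b = 38.1 mm (the shorter side).
I_min = 78.9×38.1³/12 = 3.636×10^5 mm⁴
I = 3.636×10^5 mm⁴ = 3.636×10^-7 m⁴
Effective length L_e = K·L = 0.7 × 6.69 = 4.683 m
P_cr = π²EI / L_e² = π² × 68.7×10⁹ × 3.636×10^-7 / 4.683² = 1.124×10^4 N

P_cr ≈ 11.2 kN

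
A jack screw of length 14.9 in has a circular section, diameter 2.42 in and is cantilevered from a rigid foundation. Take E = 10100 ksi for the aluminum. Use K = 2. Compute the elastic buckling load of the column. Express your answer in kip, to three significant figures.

P_cr ≈ 189 kip

I = πd⁴/64 = π×2.42⁴/64 = 1.684 in⁴
Effective length L_e = K·L = 2 × 14.9 = 29.80 in
P_cr = π²EI / L_e² = π² × 10100×10³ × 1.684 / 29.80² = 1.890×10^5 lb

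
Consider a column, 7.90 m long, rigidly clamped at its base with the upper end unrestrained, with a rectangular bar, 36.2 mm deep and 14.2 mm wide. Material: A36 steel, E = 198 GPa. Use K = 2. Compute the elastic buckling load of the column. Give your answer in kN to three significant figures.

Buckling occurs about the weak axis: I_min = h·b³/12 with b = 14.2 mm (the shorter side).
I_min = 36.2×14.2³/12 = 8.638×10^3 mm⁴
I = 8.638×10^3 mm⁴ = 8.638×10^-9 m⁴
Effective length L_e = K·L = 2 × 7.90 = 15.80 m
P_cr = π²EI / L_e² = π² × 198×10⁹ × 8.638×10^-9 / 15.80² = 67.62 N

P_cr ≈ 0.0676 kN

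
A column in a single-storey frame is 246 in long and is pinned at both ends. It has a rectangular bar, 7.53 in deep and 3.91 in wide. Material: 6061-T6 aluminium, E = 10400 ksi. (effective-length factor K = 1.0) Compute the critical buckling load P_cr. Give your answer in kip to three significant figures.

Buckling occurs about the weak axis: I_min = h·b³/12 with b = 3.91 in (the shorter side).
I_min = 7.53×3.91³/12 = 37.51 in⁴
Effective length L_e = K·L = 1 × 246 = 246.0 in
P_cr = π²EI / L_e² = π² × 10400×10³ × 37.51 / 246.0² = 6.362×10^4 lb

P_cr ≈ 63.6 kip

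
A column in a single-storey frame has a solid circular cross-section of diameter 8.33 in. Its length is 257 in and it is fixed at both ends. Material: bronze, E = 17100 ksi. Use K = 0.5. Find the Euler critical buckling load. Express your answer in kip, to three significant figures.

P_cr ≈ 2420 kip

I = πd⁴/64 = π×8.33⁴/64 = 236.3 in⁴
Effective length L_e = K·L = 0.5 × 257 = 128.5 in
P_cr = π²EI / L_e² = π² × 17100×10³ × 236.3 / 128.5² = 2.416×10^6 lb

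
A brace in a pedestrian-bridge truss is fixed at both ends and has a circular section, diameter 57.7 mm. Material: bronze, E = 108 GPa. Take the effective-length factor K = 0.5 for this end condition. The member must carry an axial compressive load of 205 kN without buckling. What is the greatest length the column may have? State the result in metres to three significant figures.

L_max ≈ 3.36 m

I = πd⁴/64 = π×57.7⁴/64 = 5.441×10^5 mm⁴
I = 5.441×10^-7 m⁴
At the buckling limit P_cr = P = 2.050×10^5 N
From P_cr = π²EI/(K·L)²:  L = (1/K)·√(π²EI/P_cr) = (1/0.5)·√(π²×1.08×10^11×5.441×10^-7/2.050×10^5)
L = 3.36 m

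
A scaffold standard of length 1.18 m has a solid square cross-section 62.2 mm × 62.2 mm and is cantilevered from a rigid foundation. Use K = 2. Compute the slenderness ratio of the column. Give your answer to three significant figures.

λ ≈ 131

I = a⁴/12 = 62.2⁴/12 = 1.247×10^6 mm⁴
A = 3.869×10^3 mm²;  r_min = √(I/A) = √(1.247×10^6/3.869×10^3) = 17.96 mm
L_e = K·L = 2 × 1.18 m = 2.360 m = 2360.0 mm
λ = L_e / r_min = 2360.0 / 17.96 = 131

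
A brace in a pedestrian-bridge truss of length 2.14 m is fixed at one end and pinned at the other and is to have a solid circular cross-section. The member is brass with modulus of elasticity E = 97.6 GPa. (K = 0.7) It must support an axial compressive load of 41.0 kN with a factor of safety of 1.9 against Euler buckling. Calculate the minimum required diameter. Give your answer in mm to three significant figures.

d ≈ 43.8 mm

Required P_cr = n·P = 1.9 × 41.0 = 77.90 kN
L_e = K·L = 0.7 × 2.14 = 1.498 m
Required I = P_cr·L_e²/(π²E) = 7.790×10^4 × 1.498² / (π² × 9.76×10^10) = 1.815×10^-7 m⁴
I_req = 1.815×10^5 mm⁴
Solid circle: I = πd⁴/64  ⇒  d = (64I/π)^(1/4) = (64×1.815×10^5/π)^(1/4) = 43.8 mm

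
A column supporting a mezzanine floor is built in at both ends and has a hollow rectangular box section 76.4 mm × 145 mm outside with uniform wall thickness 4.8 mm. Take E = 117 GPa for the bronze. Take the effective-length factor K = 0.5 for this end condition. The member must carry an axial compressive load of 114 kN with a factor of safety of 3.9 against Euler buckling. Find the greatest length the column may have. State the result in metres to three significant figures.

L_max ≈ 4.59 m

Inner dimensions: h_i = 145 − 2×4.8 = 135.4 mm, b_i = 76.4 − 2×4.8 = 66.80 mm
Weak-axis I_min = (h_o·b_o³ − h_i·b_i³)/12 with b_o = 76.4, b_i = 66.80 mm (shorter outer/inner sides).
I_min = (145×76.4³ − 135.4×66.80³)/12 = 2.025×10^6 mm⁴
I = 2.025×10^-6 m⁴
Required critical load P_cr = n·P = 3.9 × 114 = 444.6 kN = 4.446×10^5 N
From P_cr = π²EI/(K·L)²:  L = (1/K)·√(π²EI/P_cr) = (1/0.5)·√(π²×1.17×10^11×2.025×10^-6/4.446×10^5)
L = 4.59 m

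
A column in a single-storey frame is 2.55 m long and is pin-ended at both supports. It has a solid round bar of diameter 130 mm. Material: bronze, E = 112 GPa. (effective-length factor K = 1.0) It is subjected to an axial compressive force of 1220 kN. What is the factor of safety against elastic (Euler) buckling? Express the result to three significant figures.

I = πd⁴/64 = π×130⁴/64 = 1.402×10^7 mm⁴
I = 1.402×10^7 mm⁴ = 1.402×10^-5 m⁴
Effective length L_e = K·L = 1 × 2.55 = 2.550 m
P_cr = π²EI / L_e² = π² × 112×10⁹ × 1.402×10^-5 / 2.550² = 2.383×10^6 N
Factor of safety n = P_cr / P = 2383.3 / 1220 = 1.95

n ≈ 1.95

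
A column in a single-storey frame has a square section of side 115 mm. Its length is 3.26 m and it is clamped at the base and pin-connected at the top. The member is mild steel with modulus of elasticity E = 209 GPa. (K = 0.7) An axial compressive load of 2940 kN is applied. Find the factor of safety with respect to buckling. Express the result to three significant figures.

I = a⁴/12 = 115⁴/12 = 1.458×10^7 mm⁴
I = 1.458×10^7 mm⁴ = 1.458×10^-5 m⁴
Effective length L_e = K·L = 0.7 × 3.26 = 2.282 m
P_cr = π²EI / L_e² = π² × 209×10⁹ × 1.458×10^-5 / 2.282² = 5.773×10^6 N
Factor of safety n = P_cr / P = 5773.3 / 2940 = 1.96

n ≈ 1.96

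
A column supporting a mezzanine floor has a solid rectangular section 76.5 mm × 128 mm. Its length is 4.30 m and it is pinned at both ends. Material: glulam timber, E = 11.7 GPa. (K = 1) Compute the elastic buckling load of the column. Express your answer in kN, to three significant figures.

Buckling occurs about the weak axis: I_min = h·b³/12 with b = 76.5 mm (the shorter side).
I_min = 128×76.5³/12 = 4.775×10^6 mm⁴
I = 4.775×10^6 mm⁴ = 4.775×10^-6 m⁴
Effective length L_e = K·L = 1 × 4.30 = 4.300 m
P_cr = π²EI / L_e² = π² × 11.7×10⁹ × 4.775×10^-6 / 4.300² = 2.982×10^4 N

P_cr ≈ 29.8 kN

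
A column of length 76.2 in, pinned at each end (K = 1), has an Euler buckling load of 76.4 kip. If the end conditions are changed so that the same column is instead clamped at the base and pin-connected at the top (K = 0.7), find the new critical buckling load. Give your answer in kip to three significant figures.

P_cr ∝ 1/K², so P_cr,new = P_cr,old × (K_old/K_new)² = 76.4 × (1/0.7)²
= 76.4 × 2.041 = 156 kip

P_cr ≈ 156 kip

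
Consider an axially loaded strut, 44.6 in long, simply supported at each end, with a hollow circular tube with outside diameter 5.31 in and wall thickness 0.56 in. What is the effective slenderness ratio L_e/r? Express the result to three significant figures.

λ ≈ 26.4

Inner diameter d_i = 5.31 − 2×0.56 = 4.190 in
I = π(d_o⁴ − d_i⁴)/64 = π(5.31⁴ − 4.190⁴)/64 = 23.90 in⁴
A = 8.357 in²;  r_min = √(I/A) = √(23.90/8.357) = 1.691 in
L_e = K·L = 1 × 44.6 = 44.60 in
λ = L_e / r_min = 44.600 / 1.691 = 26.4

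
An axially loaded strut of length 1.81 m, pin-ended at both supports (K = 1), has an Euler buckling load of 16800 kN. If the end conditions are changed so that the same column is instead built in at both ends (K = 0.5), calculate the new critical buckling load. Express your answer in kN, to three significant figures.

P_cr ∝ 1/K², so P_cr,new = P_cr,old × (K_old/K_new)² = 16800 × (1/0.5)²
= 16800 × 4.000 = 67200 kN

P_cr ≈ 67200 kN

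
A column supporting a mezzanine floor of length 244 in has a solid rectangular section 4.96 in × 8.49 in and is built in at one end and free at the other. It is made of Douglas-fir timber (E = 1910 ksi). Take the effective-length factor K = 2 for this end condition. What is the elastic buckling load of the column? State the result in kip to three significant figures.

P_cr ≈ 6.83 kip

Buckling occurs about the weak axis: I_min = h·b³/12 with b = 4.96 in (the shorter side).
I_min = 8.49×4.96³/12 = 86.33 in⁴
Effective length L_e = K·L = 2 × 244 = 488.0 in
P_cr = π²EI / L_e² = π² × 1910×10³ × 86.33 / 488.0² = 6.834×10^3 lb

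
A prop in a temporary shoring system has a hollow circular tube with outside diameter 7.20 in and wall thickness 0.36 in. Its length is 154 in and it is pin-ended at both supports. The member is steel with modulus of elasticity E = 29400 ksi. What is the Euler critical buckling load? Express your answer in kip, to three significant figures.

Inner diameter d_i = 7.20 − 2×0.36 = 6.480 in
I = π(d_o⁴ − d_i⁴)/64 = π(7.20⁴ − 6.480⁴)/64 = 45.37 in⁴
Effective length L_e = K·L = 1 × 154 = 154.0 in
P_cr = π²EI / L_e² = π² × 29400×10³ × 45.37 / 154.0² = 5.551×10^5 lb

P_cr ≈ 555 kip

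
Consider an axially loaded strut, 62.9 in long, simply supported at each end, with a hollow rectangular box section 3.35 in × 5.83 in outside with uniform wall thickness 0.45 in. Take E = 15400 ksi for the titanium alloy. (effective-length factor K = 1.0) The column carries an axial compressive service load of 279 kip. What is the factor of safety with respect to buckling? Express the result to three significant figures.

Inner dimensions: h_i = 5.83 − 2×0.45 = 4.930 in, b_i = 3.35 − 2×0.45 = 2.450 in
Weak-axis I_min = (h_o·b_o³ − h_i·b_i³)/12 with b_o = 3.35, b_i = 2.450 in (shorter outer/inner sides).
I_min = (5.83×3.35³ − 4.930×2.450³)/12 = 12.22 in⁴
Effective length L_e = K·L = 1 × 62.9 = 62.90 in
P_cr = π²EI / L_e² = π² × 15400×10³ × 12.22 / 62.90² = 4.696×10^5 lb
Factor of safety n = P_cr / P = 469.58 / 279 = 1.68

n ≈ 1.68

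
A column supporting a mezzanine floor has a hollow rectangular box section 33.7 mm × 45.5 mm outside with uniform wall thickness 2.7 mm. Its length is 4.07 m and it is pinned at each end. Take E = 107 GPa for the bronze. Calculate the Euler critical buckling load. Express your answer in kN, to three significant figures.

Inner dimensions: h_i = 45.5 − 2×2.7 = 40.10 mm, b_i = 33.7 − 2×2.7 = 28.30 mm
Weak-axis I_min = (h_o·b_o³ − h_i·b_i³)/12 with b_o = 33.7, b_i = 28.30 mm (shorter outer/inner sides).
I_min = (45.5×33.7³ − 40.10×28.30³)/12 = 6.938×10^4 mm⁴
I = 6.938×10^4 mm⁴ = 6.938×10^-8 m⁴
Effective length L_e = K·L = 1 × 4.07 = 4.070 m
P_cr = π²EI / L_e² = π² × 107×10⁹ × 6.938×10^-8 / 4.070² = 4.423×10^3 N

P_cr ≈ 4.42 kN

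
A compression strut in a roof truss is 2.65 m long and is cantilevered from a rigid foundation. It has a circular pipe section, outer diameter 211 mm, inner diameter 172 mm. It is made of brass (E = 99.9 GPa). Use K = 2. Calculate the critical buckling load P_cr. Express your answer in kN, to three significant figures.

d_o = 211 mm, d_i = 172 mm
I = π(d_o⁴ − d_i⁴)/64 = π(211⁴ − 172.0⁴)/64 = 5.434×10^7 mm⁴
I = 5.434×10^7 mm⁴ = 5.434×10^-5 m⁴
Effective length L_e = K·L = 2 × 2.65 = 5.300 m
P_cr = π²EI / L_e² = π² × 99.9×10⁹ × 5.434×10^-5 / 5.300² = 1.907×10^6 N

P_cr ≈ 1910 kN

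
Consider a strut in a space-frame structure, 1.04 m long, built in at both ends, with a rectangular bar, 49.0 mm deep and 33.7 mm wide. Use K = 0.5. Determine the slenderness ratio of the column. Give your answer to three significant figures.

Buckling occurs about the weak axis: I_min = h·b³/12 with b = 33.7 mm (the shorter side).
I_min = 49.0×33.7³/12 = 1.563×10^5 mm⁴
A = 1.651×10^3 mm²;  r_min = √(I/A) = √(1.563×10^5/1.651×10^3) = 9.728 mm
L_e = K·L = 0.5 × 1.04 m = 0.5200 m = 520.00 mm
λ = L_e / r_min = 520.00 / 9.728 = 53.5

λ ≈ 53.5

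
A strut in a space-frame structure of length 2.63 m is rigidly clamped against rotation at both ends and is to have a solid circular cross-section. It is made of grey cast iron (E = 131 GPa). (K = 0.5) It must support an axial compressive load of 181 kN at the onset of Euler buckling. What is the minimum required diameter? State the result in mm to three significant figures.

d ≈ 47.1 mm

L_e = K·L = 0.5 × 2.63 = 1.315 m
Required I = P_cr·L_e²/(π²E) = 1.810×10^5 × 1.315² / (π² × 1.31×10^11) = 2.421×10^-7 m⁴
I_req = 2.421×10^5 mm⁴
Solid circle: I = πd⁴/64  ⇒  d = (64I/π)^(1/4) = (64×2.421×10^5/π)^(1/4) = 47.1 mm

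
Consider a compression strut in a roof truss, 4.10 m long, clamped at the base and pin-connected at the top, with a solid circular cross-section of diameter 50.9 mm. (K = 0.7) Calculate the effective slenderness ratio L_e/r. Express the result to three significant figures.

λ ≈ 226

For a solid circle r = d/4 = 50.9/4 = 12.72 mm
L_e = K·L = 0.7 × 4.10 m = 2.870 m = 2870.0 mm
λ = L_e / r_min = 2870.0 / 12.72 = 226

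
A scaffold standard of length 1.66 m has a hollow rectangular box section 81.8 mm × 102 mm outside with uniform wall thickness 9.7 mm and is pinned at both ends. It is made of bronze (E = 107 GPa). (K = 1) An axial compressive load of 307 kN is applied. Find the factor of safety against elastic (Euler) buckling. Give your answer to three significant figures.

Inner dimensions: h_i = 102 − 2×9.7 = 82.60 mm, b_i = 81.8 − 2×9.7 = 62.40 mm
Weak-axis I_min = (h_o·b_o³ − h_i·b_i³)/12 with b_o = 81.8, b_i = 62.40 mm (shorter outer/inner sides).
I_min = (102×81.8³ − 82.60×62.40³)/12 = 2.980×10^6 mm⁴
I = 2.980×10^6 mm⁴ = 2.980×10^-6 m⁴
Effective length L_e = K·L = 1 × 1.66 = 1.660 m
P_cr = π²EI / L_e² = π² × 107×10⁹ × 2.980×10^-6 / 1.660² = 1.142×10^6 N
Factor of safety n = P_cr / P = 1142.0 / 307 = 3.72

n ≈ 3.72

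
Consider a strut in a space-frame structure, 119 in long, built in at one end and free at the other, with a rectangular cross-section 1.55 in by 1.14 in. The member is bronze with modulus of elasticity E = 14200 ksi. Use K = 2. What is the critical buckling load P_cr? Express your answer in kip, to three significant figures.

Buckling occurs about the weak axis: I_min = h·b³/12 with b = 1.14 in (the shorter side).
I_min = 1.55×1.14³/12 = 0.1914 in⁴
Effective length L_e = K·L = 2 × 119 = 238.0 in
P_cr = π²EI / L_e² = π² × 14200×10³ × 0.1914 / 238.0² = 473.5 lb

P_cr ≈ 0.473 kip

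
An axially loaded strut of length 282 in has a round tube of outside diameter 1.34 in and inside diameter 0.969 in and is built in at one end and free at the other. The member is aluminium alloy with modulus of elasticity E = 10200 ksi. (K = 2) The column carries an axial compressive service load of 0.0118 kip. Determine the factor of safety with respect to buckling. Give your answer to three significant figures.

d_o = 1.34 in, d_i = 0.969 in
I = π(d_o⁴ − d_i⁴)/64 = π(1.34⁴ − 0.9690⁴)/64 = 0.1150 in⁴
Effective length L_e = K·L = 2 × 282 = 564.0 in
P_cr = π²EI / L_e² = π² × 10200×10³ × 0.1150 / 564.0² = 36.39 lb
Factor of safety n = P_cr / P = 0.036391 / 0.0118 = 3.08

n ≈ 3.08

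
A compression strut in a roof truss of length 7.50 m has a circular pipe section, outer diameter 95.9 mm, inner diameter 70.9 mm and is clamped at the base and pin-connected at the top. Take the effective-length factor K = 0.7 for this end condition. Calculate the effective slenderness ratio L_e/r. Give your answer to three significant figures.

λ ≈ 176

d_o = 95.9 mm, d_i = 70.9 mm
I = π(d_o⁴ − d_i⁴)/64 = π(95.9⁴ − 70.90⁴)/64 = 2.911×10^6 mm⁴
A = 3.275×10^3 mm²;  r_min = √(I/A) = √(2.911×10^6/3.275×10^3) = 29.82 mm
L_e = K·L = 0.7 × 7.50 m = 5.250 m = 5250.0 mm
λ = L_e / r_min = 5250.0 / 29.82 = 176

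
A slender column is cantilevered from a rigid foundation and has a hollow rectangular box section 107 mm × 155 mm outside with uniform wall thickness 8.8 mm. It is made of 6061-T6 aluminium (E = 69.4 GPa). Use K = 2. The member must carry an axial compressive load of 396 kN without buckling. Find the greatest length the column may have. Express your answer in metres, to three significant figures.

Inner dimensions: h_i = 155 − 2×8.8 = 137.4 mm, b_i = 107 − 2×8.8 = 89.40 mm
Weak-axis I_min = (h_o·b_o³ − h_i·b_i³)/12 with b_o = 107, b_i = 89.40 mm (shorter outer/inner sides).
I_min = (155×107³ − 137.4×89.40³)/12 = 7.642×10^6 mm⁴
I = 7.642×10^-6 m⁴
At the buckling limit P_cr = P = 3.960×10^5 N
From P_cr = π²EI/(K·L)²:  L = (1/K)·√(π²EI/P_cr) = (1/2)·√(π²×6.94×10^10×7.642×10^-6/3.960×10^5)
L = 1.82 m

L_max ≈ 1.82 m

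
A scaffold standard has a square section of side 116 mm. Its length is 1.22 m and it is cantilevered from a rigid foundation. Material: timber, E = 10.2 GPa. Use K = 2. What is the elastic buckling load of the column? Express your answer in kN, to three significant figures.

I = a⁴/12 = 116⁴/12 = 1.509×10^7 mm⁴
I = 1.509×10^7 mm⁴ = 1.509×10^-5 m⁴
Effective length L_e = K·L = 2 × 1.22 = 2.440 m
P_cr = π²EI / L_e² = π² × 10.2×10⁹ × 1.509×10^-5 / 2.440² = 2.551×10^5 N

P_cr ≈ 255 kN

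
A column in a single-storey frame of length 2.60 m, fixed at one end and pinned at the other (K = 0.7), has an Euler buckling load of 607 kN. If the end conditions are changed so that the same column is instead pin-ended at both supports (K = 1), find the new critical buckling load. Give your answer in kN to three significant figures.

P_cr ∝ 1/K², so P_cr,new = P_cr,old × (K_old/K_new)² = 607 × (0.7/1)²
= 607 × 0.4900 = 297 kN

P_cr ≈ 297 kN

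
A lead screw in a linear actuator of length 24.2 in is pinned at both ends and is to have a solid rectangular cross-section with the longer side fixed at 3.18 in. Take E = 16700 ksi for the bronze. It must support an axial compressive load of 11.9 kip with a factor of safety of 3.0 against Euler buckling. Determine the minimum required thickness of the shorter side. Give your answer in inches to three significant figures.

b ≈ 0.782 in

Required P_cr = n·P = 3.0 × 11.9 = 35.70 kip
L_e = K·L = 1 × 24.2 = 24.20 in
Required I = P_cr·L_e²/(π²E) = 3.570×10^4 × 24.20² / (π² × 1.67×10^7) = 0.1268 in⁴
Rectangle, weak axis: I_min = h·b³/12 with h = 3.18 in fixed  ⇒  b = (12I/h)^(1/3) = 0.782 in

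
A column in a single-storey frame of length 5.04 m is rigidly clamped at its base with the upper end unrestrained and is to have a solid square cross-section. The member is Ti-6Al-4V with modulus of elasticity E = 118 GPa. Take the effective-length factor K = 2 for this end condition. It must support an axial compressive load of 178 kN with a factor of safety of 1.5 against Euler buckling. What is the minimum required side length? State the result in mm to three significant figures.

Required P_cr = n·P = 1.5 × 178 = 267.0 kN
L_e = K·L = 2 × 5.04 = 10.08 m
Required I = P_cr·L_e²/(π²E) = 2.670×10^5 × 10.08² / (π² × 1.18×10^11) = 2.329×10^-5 m⁴
I_req = 2.329×10^7 mm⁴
Solid square: I = a⁴/12  ⇒  a = (12I)^(1/4) = (12×2.329×10^7)^(1/4) = 129 mm

a ≈ 129 mm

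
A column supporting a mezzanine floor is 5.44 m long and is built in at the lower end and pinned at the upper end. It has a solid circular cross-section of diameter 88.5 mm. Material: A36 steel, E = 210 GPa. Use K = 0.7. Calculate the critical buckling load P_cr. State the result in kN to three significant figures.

P_cr ≈ 430 kN

I = πd⁴/64 = π×88.5⁴/64 = 3.011×10^6 mm⁴
I = 3.011×10^6 mm⁴ = 3.011×10^-6 m⁴
Effective length L_e = K·L = 0.7 × 5.44 = 3.808 m
P_cr = π²EI / L_e² = π² × 210×10⁹ × 3.011×10^-6 / 3.808² = 4.304×10^5 N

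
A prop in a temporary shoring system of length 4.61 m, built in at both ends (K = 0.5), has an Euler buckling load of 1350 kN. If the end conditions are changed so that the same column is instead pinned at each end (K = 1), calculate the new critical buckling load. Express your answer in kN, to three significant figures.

P_cr ∝ 1/K², so P_cr,new = P_cr,old × (K_old/K_new)² = 1350 × (0.5/1)²
= 1350 × 0.2500 = 338 kN

P_cr ≈ 338 kN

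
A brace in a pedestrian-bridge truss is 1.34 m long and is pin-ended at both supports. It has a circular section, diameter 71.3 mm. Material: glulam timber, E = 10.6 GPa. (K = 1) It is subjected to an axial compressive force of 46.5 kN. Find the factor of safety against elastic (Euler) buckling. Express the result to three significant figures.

n ≈ 1.59

I = πd⁴/64 = π×71.3⁴/64 = 1.269×10^6 mm⁴
I = 1.269×10^6 mm⁴ = 1.269×10^-6 m⁴
Effective length L_e = K·L = 1 × 1.34 = 1.340 m
P_cr = π²EI / L_e² = π² × 10.6×10⁹ × 1.269×10^-6 / 1.340² = 7.391×10^4 N
Factor of safety n = P_cr / P = 73.914 / 46.5 = 1.59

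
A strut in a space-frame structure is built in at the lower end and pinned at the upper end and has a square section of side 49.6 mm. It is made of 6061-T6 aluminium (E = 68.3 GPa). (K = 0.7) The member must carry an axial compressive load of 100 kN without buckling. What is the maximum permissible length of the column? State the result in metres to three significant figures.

I = a⁴/12 = 49.6⁴/12 = 5.044×10^5 mm⁴
I = 5.044×10^-7 m⁴
At the buckling limit P_cr = P = 1.000×10^5 N
From P_cr = π²EI/(K·L)²:  L = (1/K)·√(π²EI/P_cr) = (1/0.7)·√(π²×6.83×10^10×5.044×10^-7/1.000×10^5)
L = 2.63 m

L_max ≈ 2.63 m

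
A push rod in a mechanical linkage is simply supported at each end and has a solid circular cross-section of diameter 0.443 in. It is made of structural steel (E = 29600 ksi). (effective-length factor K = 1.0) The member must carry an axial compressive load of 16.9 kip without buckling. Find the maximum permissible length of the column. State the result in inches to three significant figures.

L_max ≈ 5.72 in

I = πd⁴/64 = π×0.443⁴/64 = 1.891×10^-3 in⁴
At the buckling limit P_cr = P = 1.690×10^4 lb
From P_cr = π²EI/(K·L)²:  L = (1/K)·√(π²EI/P_cr) = (1/1)·√(π²×2.96×10^7×1.891×10^-3/1.690×10^4)
L = 5.72 in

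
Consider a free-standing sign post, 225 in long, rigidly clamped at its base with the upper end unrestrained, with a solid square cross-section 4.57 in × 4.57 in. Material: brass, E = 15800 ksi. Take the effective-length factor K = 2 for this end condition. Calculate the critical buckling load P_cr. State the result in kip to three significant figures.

I = a⁴/12 = 4.57⁴/12 = 36.35 in⁴
Effective length L_e = K·L = 2 × 225 = 450.0 in
P_cr = π²EI / L_e² = π² × 15800×10³ × 36.35 / 450.0² = 2.799×10^4 lb

P_cr ≈ 28.0 kip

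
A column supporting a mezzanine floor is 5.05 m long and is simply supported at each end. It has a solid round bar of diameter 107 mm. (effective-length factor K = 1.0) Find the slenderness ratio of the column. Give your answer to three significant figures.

λ ≈ 189

I = πd⁴/64 = π×107⁴/64 = 6.434×10^6 mm⁴
A = 8.992×10^3 mm²;  r_min = √(I/A) = √(6.434×10^6/8.992×10^3) = 26.75 mm
L_e = K·L = 1 × 5.05 m = 5.050 m = 5050.0 mm
λ = L_e / r_min = 5050.0 / 26.75 = 189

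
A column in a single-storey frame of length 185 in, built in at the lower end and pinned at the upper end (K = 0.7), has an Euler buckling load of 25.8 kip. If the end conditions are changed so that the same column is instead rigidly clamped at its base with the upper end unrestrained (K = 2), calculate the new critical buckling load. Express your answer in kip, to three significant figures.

P_cr ∝ 1/K², so P_cr,new = P_cr,old × (K_old/K_new)² = 25.8 × (0.7/2)²
= 25.8 × 0.1225 = 3.16 kip

P_cr ≈ 3.16 kip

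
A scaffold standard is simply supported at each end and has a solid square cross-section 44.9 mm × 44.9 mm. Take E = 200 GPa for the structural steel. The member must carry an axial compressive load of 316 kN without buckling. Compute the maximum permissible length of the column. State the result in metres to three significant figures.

I = a⁴/12 = 44.9⁴/12 = 3.387×10^5 mm⁴
I = 3.387×10^-7 m⁴
At the buckling limit P_cr = P = 3.160×10^5 N
From P_cr = π²EI/(K·L)²:  L = (1/K)·√(π²EI/P_cr) = (1/1)·√(π²×2.00×10^11×3.387×10^-7/3.160×10^5)
L = 1.45 m

L_max ≈ 1.45 m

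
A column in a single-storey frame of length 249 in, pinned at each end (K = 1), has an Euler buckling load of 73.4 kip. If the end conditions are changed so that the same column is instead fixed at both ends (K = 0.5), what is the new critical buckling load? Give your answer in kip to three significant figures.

P_cr ∝ 1/K², so P_cr,new = P_cr,old × (K_old/K_new)² = 73.4 × (1/0.5)²
= 73.4 × 4.000 = 294 kip

P_cr ≈ 294 kip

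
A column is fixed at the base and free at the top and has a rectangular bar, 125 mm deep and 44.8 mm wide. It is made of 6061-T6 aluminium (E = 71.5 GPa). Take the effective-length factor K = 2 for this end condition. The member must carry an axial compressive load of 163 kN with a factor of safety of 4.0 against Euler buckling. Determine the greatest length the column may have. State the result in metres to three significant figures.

L_max ≈ 0.503 m

Buckling occurs about the weak axis: I_min = h·b³/12 with b = 44.8 mm (the shorter side).
I_min = 125×44.8³/12 = 9.366×10^5 mm⁴
I = 9.366×10^-7 m⁴
Required critical load P_cr = n·P = 4.0 × 163 = 652.0 kN = 6.520×10^5 N
From P_cr = π²EI/(K·L)²:  L = (1/K)·√(π²EI/P_cr) = (1/2)·√(π²×7.15×10^10×9.366×10^-7/6.520×10^5)
L = 0.503 m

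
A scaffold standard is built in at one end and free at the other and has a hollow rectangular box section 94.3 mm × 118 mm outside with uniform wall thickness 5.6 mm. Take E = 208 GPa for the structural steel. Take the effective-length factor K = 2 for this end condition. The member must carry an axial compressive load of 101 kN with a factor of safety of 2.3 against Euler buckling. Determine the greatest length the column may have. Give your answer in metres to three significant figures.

Inner dimensions: h_i = 118 − 2×5.6 = 106.8 mm, b_i = 94.3 − 2×5.6 = 83.10 mm
Weak-axis I_min = (h_o·b_o³ − h_i·b_i³)/12 with b_o = 94.3, b_i = 83.10 mm (shorter outer/inner sides).
I_min = (118×94.3³ − 106.8×83.10³)/12 = 3.139×10^6 mm⁴
I = 3.139×10^-6 m⁴
Required critical load P_cr = n·P = 2.3 × 101 = 232.3 kN = 2.323×10^5 N
From P_cr = π²EI/(K·L)²:  L = (1/K)·√(π²EI/P_cr) = (1/2)·√(π²×2.08×10^11×3.139×10^-6/2.323×10^5)
L = 2.63 m

L_max ≈ 2.63 m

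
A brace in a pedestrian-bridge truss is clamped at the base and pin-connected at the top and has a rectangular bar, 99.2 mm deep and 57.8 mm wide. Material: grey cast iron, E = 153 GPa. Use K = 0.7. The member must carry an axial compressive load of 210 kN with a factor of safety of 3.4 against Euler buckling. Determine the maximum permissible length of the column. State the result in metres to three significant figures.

L_max ≈ 2.62 m

Buckling occurs about the weak axis: I_min = h·b³/12 with b = 57.8 mm (the shorter side).
I_min = 99.2×57.8³/12 = 1.596×10^6 mm⁴
I = 1.596×10^-6 m⁴
Required critical load P_cr = n·P = 3.4 × 210 = 714.0 kN = 7.140×10^5 N
From P_cr = π²EI/(K·L)²:  L = (1/K)·√(π²EI/P_cr) = (1/0.7)·√(π²×1.53×10^11×1.596×10^-6/7.140×10^5)
L = 2.62 m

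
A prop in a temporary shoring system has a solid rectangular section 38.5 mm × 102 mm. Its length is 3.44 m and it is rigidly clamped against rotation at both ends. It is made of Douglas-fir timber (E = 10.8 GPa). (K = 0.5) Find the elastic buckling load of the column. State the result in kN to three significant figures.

P_cr ≈ 17.5 kN

Buckling occurs about the weak axis: I_min = h·b³/12 with b = 38.5 mm (the shorter side).
I_min = 102×38.5³/12 = 4.851×10^5 mm⁴
I = 4.851×10^5 mm⁴ = 4.851×10^-7 m⁴
Effective length L_e = K·L = 0.5 × 3.44 = 1.720 m
P_cr = π²EI / L_e² = π² × 10.8×10⁹ × 4.851×10^-7 / 1.720² = 1.748×10^4 N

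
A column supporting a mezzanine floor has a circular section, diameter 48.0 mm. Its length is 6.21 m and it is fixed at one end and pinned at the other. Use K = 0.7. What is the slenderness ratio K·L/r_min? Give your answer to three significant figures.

λ ≈ 362

For a solid circle r = d/4 = 48.0/4 = 12.00 mm
L_e = K·L = 0.7 × 6.21 m = 4.347 m = 4347.0 mm
λ = L_e / r_min = 4347.0 / 12.00 = 362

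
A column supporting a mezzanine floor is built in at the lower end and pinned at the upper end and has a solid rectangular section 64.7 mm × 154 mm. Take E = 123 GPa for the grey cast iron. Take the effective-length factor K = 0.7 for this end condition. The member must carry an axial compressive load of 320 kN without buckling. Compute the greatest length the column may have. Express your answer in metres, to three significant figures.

L_max ≈ 5.19 m

Buckling occurs about the weak axis: I_min = h·b³/12 with b = 64.7 mm (the shorter side).
I_min = 154×64.7³/12 = 3.476×10^6 mm⁴
I = 3.476×10^-6 m⁴
At the buckling limit P_cr = P = 3.200×10^5 N
From P_cr = π²EI/(K·L)²:  L = (1/K)·√(π²EI/P_cr) = (1/0.7)·√(π²×1.23×10^11×3.476×10^-6/3.200×10^5)
L = 5.19 m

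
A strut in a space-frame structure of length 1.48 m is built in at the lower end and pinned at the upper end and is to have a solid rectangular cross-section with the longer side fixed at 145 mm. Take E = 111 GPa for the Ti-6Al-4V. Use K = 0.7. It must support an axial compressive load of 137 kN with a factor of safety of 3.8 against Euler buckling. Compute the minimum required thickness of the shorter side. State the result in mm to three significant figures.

Required P_cr = n·P = 3.8 × 137 = 520.6 kN
L_e = K·L = 0.7 × 1.48 = 1.036 m
Required I = P_cr·L_e²/(π²E) = 5.206×10^5 × 1.036² / (π² × 1.11×10^11) = 5.100×10^-7 m⁴
I_req = 5.100×10^5 mm⁴
Rectangle, weak axis: I_min = h·b³/12 with h = 145 mm fixed  ⇒  b = (12I/h)^(1/3) = 34.8 mm

b ≈ 34.8 mm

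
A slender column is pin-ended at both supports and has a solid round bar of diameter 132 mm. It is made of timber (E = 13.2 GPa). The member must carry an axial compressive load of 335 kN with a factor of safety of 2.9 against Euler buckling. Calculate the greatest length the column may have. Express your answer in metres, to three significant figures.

I = πd⁴/64 = π×132⁴/64 = 1.490×10^7 mm⁴
I = 1.490×10^-5 m⁴
Required critical load P_cr = n·P = 2.9 × 335 = 971.5 kN = 9.715×10^5 N
From P_cr = π²EI/(K·L)²:  L = (1/K)·√(π²EI/P_cr) = (1/1)·√(π²×1.32×10^10×1.490×10^-5/9.715×10^5)
L = 1.41 m

L_max ≈ 1.41 m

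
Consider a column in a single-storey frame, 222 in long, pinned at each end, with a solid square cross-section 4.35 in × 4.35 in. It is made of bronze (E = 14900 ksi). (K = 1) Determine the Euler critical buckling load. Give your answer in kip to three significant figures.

P_cr ≈ 89.0 kip

I = a⁴/12 = 4.35⁴/12 = 29.84 in⁴
Effective length L_e = K·L = 1 × 222 = 222.0 in
P_cr = π²EI / L_e² = π² × 14900×10³ × 29.84 / 222.0² = 8.903×10^4 lb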